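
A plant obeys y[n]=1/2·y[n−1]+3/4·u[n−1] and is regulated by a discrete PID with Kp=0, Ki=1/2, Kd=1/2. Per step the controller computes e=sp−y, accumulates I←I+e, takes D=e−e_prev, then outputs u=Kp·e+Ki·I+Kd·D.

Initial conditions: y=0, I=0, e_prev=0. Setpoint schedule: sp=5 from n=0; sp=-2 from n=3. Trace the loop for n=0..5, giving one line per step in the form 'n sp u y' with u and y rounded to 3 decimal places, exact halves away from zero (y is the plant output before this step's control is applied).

0 5 5.000 0.000
1 5 1.250 3.750
2 5 4.688 2.813
3 -2 -3.797 4.922
4 -2 2.605 -0.387
5 -2 -3.003 1.761

(exact arithmetic carried between steps; '≈' marks a value shown rounded to 6 d.p. or computed from one; I and e_prev carry over from the previous line; the table rounds u and y to 3 d.p., halves away from zero)
n=0: y=0, sp=5, e=sp−y=5; I=5, D=e−e_prev=5; u=0·5+1/2·5+1/2·5=5; next y=1/2·0+3/4·5=3.75
n=1: y=3.75, sp=5, e=sp−y=1.25; I=6.25, D=e−e_prev=-3.75; u=0·1.25+1/2·6.25+1/2·(-3.75)=1.25; next y=1/2·3.75+3/4·1.25=2.8125
n=2: y=2.8125, sp=5, e=sp−y=2.1875; I=8.4375, D=e−e_prev=0.9375; u=0·2.1875+1/2·8.4375+1/2·0.9375=4.6875; next y=1/2·2.8125+3/4·4.6875=4.921875
n=3: y=4.921875, sp=-2, e=sp−y=-6.921875; I=1.515625, D=e−e_prev=-9.109375; u=0·(-6.921875)+1/2·1.515625+1/2·(-9.109375)=-3.796875; next y=1/2·4.921875+3/4·(-3.796875)≈-0.386719
n=4: y≈-0.386719, sp=-2, e=sp−y≈-1.613281; I≈-0.097656, D=e−e_prev≈5.308594; u=0·(-1.613281)+1/2·(-0.097656)+1/2·5.308594≈2.605469; next y=1/2·(-0.386719)+3/4·2.605469≈1.760742
n=5: y≈1.760742, sp=-2, e=sp−y≈-3.760742; I≈-3.858398, D=e−e_prev≈-2.147461; u=0·(-3.760742)+1/2·(-3.858398)+1/2·(-2.147461)≈-3.002930; next y=1/2·1.760742+3/4·(-3.002930)≈-1.371826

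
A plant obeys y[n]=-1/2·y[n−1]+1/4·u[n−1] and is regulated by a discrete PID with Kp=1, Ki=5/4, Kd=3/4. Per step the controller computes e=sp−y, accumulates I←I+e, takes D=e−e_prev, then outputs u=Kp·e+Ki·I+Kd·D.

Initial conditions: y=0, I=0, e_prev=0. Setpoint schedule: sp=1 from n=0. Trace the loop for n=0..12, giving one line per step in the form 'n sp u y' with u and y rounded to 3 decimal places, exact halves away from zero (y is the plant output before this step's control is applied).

(exact arithmetic carried between steps; '≈' marks a value shown rounded to 6 d.p. or computed from one; I and e_prev carry over from the previous line; the table rounds u and y to 3 d.p., halves away from zero)
n=0: y=0, sp=1, e=sp−y=1; I=1, D=e−e_prev=1; u=1·1+5/4·1+3/4·1=3; next y=-1/2·0+1/4·3=0.75
n=1: y=0.75, sp=1, e=sp−y=0.25; I=1.25, D=e−e_prev=-0.75; u=1·0.25+5/4·1.25+3/4·(-0.75)=1.25; next y=-1/2·0.75+1/4·1.25=-0.0625
n=2: y=-0.0625, sp=1, e=sp−y=1.0625; I=2.3125, D=e−e_prev=0.8125; u=1·1.0625+5/4·2.3125+3/4·0.8125=4.5625; next y=-1/2·(-0.0625)+1/4·4.5625=1.171875
n=3: y=1.171875, sp=1, e=sp−y=-0.171875; I=2.140625, D=e−e_prev=-1.234375; u=1·(-0.171875)+5/4·2.140625+3/4·(-1.234375)=1.578125; next y=-1/2·1.171875+1/4·1.578125≈-0.191406
n=4: y≈-0.191406, sp=1, e=sp−y≈1.191406; I≈3.332031, D=e−e_prev≈1.363281; u=1·1.191406+5/4·3.332031+3/4·1.363281≈6.378906; next y=-1/2·(-0.191406)+1/4·6.378906≈1.690430
n=5: y≈1.690430, sp=1, e=sp−y≈-0.690430; I≈2.641602, D=e−e_prev≈-1.881836; u=1·(-0.690430)+5/4·2.641602+3/4·(-1.881836)≈1.200195; next y=-1/2·1.690430+1/4·1.200195≈-0.545166
n=6: y≈-0.545166, sp=1, e=sp−y≈1.545166; I≈4.186768, D=e−e_prev≈2.235596; u=1·1.545166+5/4·4.186768+3/4·2.235596≈8.455322; next y=-1/2·(-0.545166)+1/4·8.455322≈2.386414
n=7: y≈2.386414, sp=1, e=sp−y≈-1.386414; I≈2.800354, D=e−e_prev≈-2.931580; u=1·(-1.386414)+5/4·2.800354+3/4·(-2.931580)≈-0.084656; next y=-1/2·2.386414+1/4·(-0.084656)≈-1.214371
n=8: y≈-1.214371, sp=1, e=sp−y≈2.214371; I≈5.014725, D=e−e_prev≈3.600784; u=1·2.214371+5/4·5.014725+3/4·3.600784≈11.183365; next y=-1/2·(-1.214371)+1/4·11.183365≈3.403027
n=9: y≈3.403027, sp=1, e=sp−y≈-2.403027; I≈2.611698, D=e−e_prev≈-4.617397; u=1·(-2.403027)+5/4·2.611698+3/4·(-4.617397)≈-2.601452; next y=-1/2·3.403027+1/4·(-2.601452)≈-2.351876
n=10: y≈-2.351876, sp=1, e=sp−y≈3.351876; I≈5.963574, D=e−e_prev≈5.754903; u=1·3.351876+5/4·5.963574+3/4·5.754903≈15.122521; next y=-1/2·(-2.351876)+1/4·15.122521≈4.956568
n=11: y≈4.956568, sp=1, e=sp−y≈-3.956568; I≈2.007006, D=e−e_prev≈-7.308445; u=1·(-3.956568)+5/4·2.007006+3/4·(-7.308445)≈-6.929145; next y=-1/2·4.956568+1/4·(-6.929145)≈-4.210570
n=12: y≈-4.210570, sp=1, e=sp−y≈5.210570; I≈7.217576, D=e−e_prev≈9.167139; u=1·5.210570+5/4·7.217576+3/4·9.167139≈21.107895; next y=-1/2·(-4.210570)+1/4·21.107895≈7.382259

0 1 3.000 0.000
1 1 1.250 0.750
2 1 4.563 -0.063
3 1 1.578 1.172
4 1 6.379 -0.191
5 1 1.200 1.690
6 1 8.455 -0.545
7 1 -0.085 2.386
8 1 11.183 -1.214
9 1 -2.601 3.403
10 1 15.123 -2.352
11 1 -6.929 4.957
12 1 21.108 -4.211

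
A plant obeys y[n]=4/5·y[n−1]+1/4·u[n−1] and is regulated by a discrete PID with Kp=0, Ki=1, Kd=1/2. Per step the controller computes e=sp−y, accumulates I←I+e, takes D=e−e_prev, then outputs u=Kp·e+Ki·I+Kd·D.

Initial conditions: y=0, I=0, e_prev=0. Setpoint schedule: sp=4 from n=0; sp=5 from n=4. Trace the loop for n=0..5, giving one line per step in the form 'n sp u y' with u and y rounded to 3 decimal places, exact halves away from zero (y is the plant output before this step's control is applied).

0 4 6.000 0.000
1 4 5.750 1.500
2 4 7.294 2.638
3 4 7.281 3.933
4 5 7.945 4.967
5 5 6.506 5.960

(exact arithmetic carried between steps; '≈' marks a value shown rounded to 6 d.p. or computed from one; I and e_prev carry over from the previous line; the table rounds u and y to 3 d.p., halves away from zero)
n=0: y=0, sp=4, e=sp−y=4; I=4, D=e−e_prev=4; u=0·4+1·4+1/2·4=6; next y=4/5·0+1/4·6=1.5
n=1: y=1.5, sp=4, e=sp−y=2.5; I=6.5, D=e−e_prev=-1.5; u=0·2.5+1·6.5+1/2·(-1.5)=5.75; next y=4/5·1.5+1/4·5.75=2.6375
n=2: y=2.6375, sp=4, e=sp−y=1.3625; I=7.8625, D=e−e_prev=-1.1375; u=0·1.3625+1·7.8625+1/2·(-1.1375)=7.29375; next y=4/5·2.6375+1/4·7.29375≈3.933438
n=3: y≈3.933438, sp=4, e=sp−y≈0.066563; I≈7.929063, D=e−e_prev≈-1.295938; u=0·0.066563+1·7.929063+1/2·(-1.295938)≈7.281094; next y=4/5·3.933438+1/4·7.281094≈4.967023
n=4: y≈4.967023, sp=5, e=sp−y≈0.032977; I≈7.962039, D=e−e_prev≈-0.033586; u=0·0.032977+1·7.962039+1/2·(-0.033586)≈7.945246; next y=4/5·4.967023+1/4·7.945246≈5.959930
n=5: y≈5.959930, sp=5, e=sp−y≈-0.959930; I≈7.002109, D=e−e_prev≈-0.992907; u=0·(-0.959930)+1·7.002109+1/2·(-0.992907)≈6.505655; next y=4/5·5.959930+1/4·6.505655≈6.394358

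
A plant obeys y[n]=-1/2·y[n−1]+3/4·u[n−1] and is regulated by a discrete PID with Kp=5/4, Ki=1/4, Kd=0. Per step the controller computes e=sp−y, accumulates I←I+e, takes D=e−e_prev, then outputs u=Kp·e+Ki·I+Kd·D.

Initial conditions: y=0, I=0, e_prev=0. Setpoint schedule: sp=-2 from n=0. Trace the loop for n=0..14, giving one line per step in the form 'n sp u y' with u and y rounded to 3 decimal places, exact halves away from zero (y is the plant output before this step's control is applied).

0 -2 -3.000 0.000
1 -2 -0.125 -2.250
2 -2 -4.984 1.031
3 -2 2.186 -4.254
4 -2 -9.281 3.766
5 -2 8.192 -8.844
6 -2 -19.212 10.566
7 -2 23.034 -19.692
8 -2 -42.763 27.121
9 -2 59.088 -45.633
10 -2 -99.152 67.132
11 -2 146.159 -107.930
12 -2 -234.630 163.584
13 -2 355.996 -257.764
14 -2 -560.528 395.879

(exact arithmetic carried between steps; '≈' marks a value shown rounded to 6 d.p. or computed from one; I and e_prev carry over from the previous line; the table rounds u and y to 3 d.p., halves away from zero)
n=0: y=0, sp=-2, e=sp−y=-2; I=-2, D=e−e_prev=-2; u=5/4·(-2)+1/4·(-2)+0·(-2)=-3; next y=-1/2·0+3/4·(-3)=-2.25
n=1: y=-2.25, sp=-2, e=sp−y=0.25; I=-1.75, D=e−e_prev=2.25; u=5/4·0.25+1/4·(-1.75)+0·2.25=-0.125; next y=-1/2·(-2.25)+3/4·(-0.125)=1.03125
n=2: y=1.03125, sp=-2, e=sp−y=-3.03125; I=-4.78125, D=e−e_prev=-3.28125; u=5/4·(-3.03125)+1/4·(-4.78125)+0·(-3.28125)=-4.984375; next y=-1/2·1.03125+3/4·(-4.984375)≈-4.253906
n=3: y≈-4.253906, sp=-2, e=sp−y≈2.253906; I≈-2.527344, D=e−e_prev≈5.285156; u=5/4·2.253906+1/4·(-2.527344)+0·5.285156≈2.185547; next y=-1/2·(-4.253906)+3/4·2.185547≈3.766113
n=4: y≈3.766113, sp=-2, e=sp−y≈-5.766113; I≈-8.293457, D=e−e_prev≈-8.020020; u=5/4·(-5.766113)+1/4·(-8.293457)+0·(-8.020020)≈-9.281006; next y=-1/2·3.766113+3/4·(-9.281006)≈-8.843811
n=5: y≈-8.843811, sp=-2, e=sp−y≈6.843811; I≈-1.449646, D=e−e_prev≈12.609924; u=5/4·6.843811+1/4·(-1.449646)+0·12.609924≈8.192352; next y=-1/2·(-8.843811)+3/4·8.192352≈10.566170
n=6: y≈10.566170, sp=-2, e=sp−y≈-12.566170; I≈-14.015816, D=e−e_prev≈-19.409981; u=5/4·(-12.566170)+1/4·(-14.015816)+0·(-19.409981)≈-19.211666; next y=-1/2·10.566170+3/4·(-19.211666)≈-19.691834
n=7: y≈-19.691834, sp=-2, e=sp−y≈17.691834; I≈3.676019, D=e−e_prev≈30.258004; u=5/4·17.691834+1/4·3.676019+0·30.258004≈23.033798; next y=-1/2·(-19.691834)+3/4·23.033798≈27.121266
n=8: y≈27.121266, sp=-2, e=sp−y≈-29.121266; I≈-25.445247, D=e−e_prev≈-46.813100; u=5/4·(-29.121266)+1/4·(-25.445247)+0·(-46.813100)≈-42.762894; next y=-1/2·27.121266+3/4·(-42.762894)≈-45.632803
n=9: y≈-45.632803, sp=-2, e=sp−y≈43.632803; I≈18.187556, D=e−e_prev≈72.754069; u=5/4·43.632803+1/4·18.187556+0·72.754069≈59.087893; next y=-1/2·(-45.632803)+3/4·59.087893≈67.132321
n=10: y≈67.132321, sp=-2, e=sp−y≈-69.132321; I≈-50.944765, D=e−e_prev≈-112.765124; u=5/4·(-69.132321)+1/4·(-50.944765)+0·(-112.765124)≈-99.151593; next y=-1/2·67.132321+3/4·(-99.151593)≈-107.929855
n=11: y≈-107.929855, sp=-2, e=sp−y≈105.929855; I≈54.985090, D=e−e_prev≈175.062176; u=5/4·105.929855+1/4·54.985090+0·175.062176≈146.158591; next y=-1/2·(-107.929855)+3/4·146.158591≈163.583871
n=12: y≈163.583871, sp=-2, e=sp−y≈-165.583871; I≈-110.598781, D=e−e_prev≈-271.513726; u=5/4·(-165.583871)+1/4·(-110.598781)+0·(-271.513726)≈-234.629534; next y=-1/2·163.583871+3/4·(-234.629534)≈-257.764086
n=13: y≈-257.764086, sp=-2, e=sp−y≈255.764086; I≈145.165305, D=e−e_prev≈421.347957; u=5/4·255.764086+1/4·145.165305+0·421.347957≈355.996433; next y=-1/2·(-257.764086)+3/4·355.996433≈395.879368
n=14: y≈395.879368, sp=-2, e=sp−y≈-397.879368; I≈-252.714063, D=e−e_prev≈-653.643454; u=5/4·(-397.879368)+1/4·(-252.714063)+0·(-653.643454)≈-560.527726; next y=-1/2·395.879368+3/4·(-560.527726)≈-618.335478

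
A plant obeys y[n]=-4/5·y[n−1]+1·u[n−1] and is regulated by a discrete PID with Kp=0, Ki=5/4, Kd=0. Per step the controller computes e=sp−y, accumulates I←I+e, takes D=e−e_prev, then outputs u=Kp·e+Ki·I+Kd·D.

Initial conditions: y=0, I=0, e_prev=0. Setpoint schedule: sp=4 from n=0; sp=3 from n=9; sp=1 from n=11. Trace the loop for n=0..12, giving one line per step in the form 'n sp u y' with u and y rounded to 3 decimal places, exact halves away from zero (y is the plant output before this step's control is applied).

(exact arithmetic carried between steps; '≈' marks a value shown rounded to 6 d.p. or computed from one; I and e_prev carry over from the previous line; the table rounds u and y to 3 d.p., halves away from zero)
n=0: y=0, sp=4, e=sp−y=4; I=4, D=e−e_prev=4; u=0·4+5/4·4+0·4=5; next y=-4/5·0+1·5=5
n=1: y=5, sp=4, e=sp−y=-1; I=3, D=e−e_prev=-5; u=0·(-1)+5/4·3+0·(-5)=3.75; next y=-4/5·5+1·3.75=-0.25
n=2: y=-0.25, sp=4, e=sp−y=4.25; I=7.25, D=e−e_prev=5.25; u=0·4.25+5/4·7.25+0·5.25=9.0625; next y=-4/5·(-0.25)+1·9.0625=9.2625
n=3: y=9.2625, sp=4, e=sp−y=-5.2625; I=1.9875, D=e−e_prev=-9.5125; u=0·(-5.2625)+5/4·1.9875+0·(-9.5125)=2.484375; next y=-4/5·9.2625+1·2.484375=-4.925625
n=4: y=-4.925625, sp=4, e=sp−y=8.925625; I=10.913125, D=e−e_prev=14.188125; u=0·8.925625+5/4·10.913125+0·14.188125≈13.641406; next y=-4/5·(-4.925625)+1·13.641406≈17.581906
n=5: y≈17.581906, sp=4, e=sp−y≈-13.581906; I≈-2.668781, D=e−e_prev≈-22.507531; u=0·(-13.581906)+5/4·(-2.668781)+0·(-22.507531)≈-3.335977; next y=-4/5·17.581906+1·(-3.335977)≈-17.401502
n=6: y≈-17.401502, sp=4, e=sp−y≈21.401502; I≈18.732720, D=e−e_prev≈34.983408; u=0·21.401502+5/4·18.732720+0·34.983408≈23.415900; next y=-4/5·(-17.401502)+1·23.415900≈37.337102
n=7: y≈37.337102, sp=4, e=sp−y≈-33.337102; I≈-14.604381, D=e−e_prev≈-54.738603; u=0·(-33.337102)+5/4·(-14.604381)+0·(-54.738603)≈-18.255477; next y=-4/5·37.337102+1·(-18.255477)≈-48.125158
n=8: y≈-48.125158, sp=4, e=sp−y≈52.125158; I≈37.520777, D=e−e_prev≈85.462260; u=0·52.125158+5/4·37.520777+0·85.462260≈46.900971; next y=-4/5·(-48.125158)+1·46.900971≈85.401097
n=9: y≈85.401097, sp=3, e=sp−y≈-82.401097; I≈-44.880321, D=e−e_prev≈-134.526255; u=0·(-82.401097)+5/4·(-44.880321)+0·(-134.526255)≈-56.100401; next y=-4/5·85.401097+1·(-56.100401)≈-124.421278
n=10: y≈-124.421278, sp=3, e=sp−y≈127.421278; I≈82.540958, D=e−e_prev≈209.822376; u=0·127.421278+5/4·82.540958+0·209.822376≈103.176197; next y=-4/5·(-124.421278)+1·103.176197≈202.713220
n=11: y≈202.713220, sp=1, e=sp−y≈-201.713220; I≈-119.172262, D=e−e_prev≈-329.134499; u=0·(-201.713220)+5/4·(-119.172262)+0·(-329.134499)≈-148.965328; next y=-4/5·202.713220+1·(-148.965328)≈-311.135904
n=12: y≈-311.135904, sp=1, e=sp−y≈312.135904; I≈192.963642, D=e−e_prev≈513.849124; u=0·312.135904+5/4·192.963642+0·513.849124≈241.204552; next y=-4/5·(-311.135904)+1·241.204552≈490.113275

0 4 5.000 0.000
1 4 3.750 5.000
2 4 9.063 -0.250
3 4 2.484 9.263
4 4 13.641 -4.926
5 4 -3.336 17.582
6 4 23.416 -17.402
7 4 -18.255 37.337
8 4 46.901 -48.125
9 3 -56.100 85.401
10 3 103.176 -124.421
11 1 -148.965 202.713
12 1 241.205 -311.136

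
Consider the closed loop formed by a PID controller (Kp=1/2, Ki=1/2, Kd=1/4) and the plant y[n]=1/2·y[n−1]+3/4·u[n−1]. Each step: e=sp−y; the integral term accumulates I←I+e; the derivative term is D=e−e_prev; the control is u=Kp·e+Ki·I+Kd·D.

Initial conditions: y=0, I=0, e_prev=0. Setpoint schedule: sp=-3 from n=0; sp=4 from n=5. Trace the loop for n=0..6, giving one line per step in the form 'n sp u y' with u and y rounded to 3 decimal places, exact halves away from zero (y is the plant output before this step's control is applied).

0 -3 -3.750 0.000
1 -3 -0.984 -2.813
2 -3 -2.616 -2.145
3 -3 -1.765 -3.034
4 -3 -2.212 -2.841
5 4 6.805 -3.079
6 4 0.231 3.564

(exact arithmetic carried between steps; '≈' marks a value shown rounded to 6 d.p. or computed from one; I and e_prev carry over from the previous line; the table rounds u and y to 3 d.p., halves away from zero)
n=0: y=0, sp=-3, e=sp−y=-3; I=-3, D=e−e_prev=-3; u=1/2·(-3)+1/2·(-3)+1/4·(-3)=-3.75; next y=1/2·0+3/4·(-3.75)=-2.8125
n=1: y=-2.8125, sp=-3, e=sp−y=-0.1875; I=-3.1875, D=e−e_prev=2.8125; u=1/2·(-0.1875)+1/2·(-3.1875)+1/4·2.8125=-0.984375; next y=1/2·(-2.8125)+3/4·(-0.984375)≈-2.144531
n=2: y≈-2.144531, sp=-3, e=sp−y≈-0.855469; I≈-4.042969, D=e−e_prev≈-0.667969; u=1/2·(-0.855469)+1/2·(-4.042969)+1/4·(-0.667969)≈-2.616211; next y=1/2·(-2.144531)+3/4·(-2.616211)≈-3.034424
n=3: y≈-3.034424, sp=-3, e=sp−y≈0.034424; I≈-4.008545, D=e−e_prev≈0.889893; u=1/2·0.034424+1/2·(-4.008545)+1/4·0.889893≈-1.764587; next y=1/2·(-3.034424)+3/4·(-1.764587)≈-2.840652
n=4: y≈-2.840652, sp=-3, e=sp−y≈-0.159348; I≈-4.167892, D=e−e_prev≈-0.193771; u=1/2·(-0.159348)+1/2·(-4.167892)+1/4·(-0.193771)≈-2.212063; next y=1/2·(-2.840652)+3/4·(-2.212063)≈-3.079373
n=5: y≈-3.079373, sp=4, e=sp−y≈7.079373; I≈2.911481, D=e−e_prev≈7.238721; u=1/2·7.079373+1/2·2.911481+1/4·7.238721≈6.805107; next y=1/2·(-3.079373)+3/4·6.805107≈3.564144
n=6: y≈3.564144, sp=4, e=sp−y≈0.435856; I≈3.347337, D=e−e_prev≈-6.643517; u=1/2·0.435856+1/2·3.347337+1/4·(-6.643517)≈0.230717; next y=1/2·3.564144+3/4·0.230717≈1.955110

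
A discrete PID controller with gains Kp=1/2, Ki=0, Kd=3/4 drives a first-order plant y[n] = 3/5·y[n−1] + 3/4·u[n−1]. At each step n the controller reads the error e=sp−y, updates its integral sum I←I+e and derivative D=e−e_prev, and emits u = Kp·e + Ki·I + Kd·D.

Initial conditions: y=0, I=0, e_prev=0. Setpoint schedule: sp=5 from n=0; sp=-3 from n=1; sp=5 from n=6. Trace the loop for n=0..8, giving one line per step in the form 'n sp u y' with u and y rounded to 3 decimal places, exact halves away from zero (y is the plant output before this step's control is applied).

0 5 6.250 0.000
1 -3 -13.359 4.688
2 -3 11.024 -7.207
3 -3 -11.835 3.944
4 -3 9.596 -6.510
5 -3 -10.496 3.291
6 5 18.340 -5.898
7 5 -14.694 10.216
8 5 16.275 -4.890

(exact arithmetic carried between steps; '≈' marks a value shown rounded to 6 d.p. or computed from one; I and e_prev carry over from the previous line; the table rounds u and y to 3 d.p., halves away from zero)
n=0: y=0, sp=5, e=sp−y=5; I=5, D=e−e_prev=5; u=1/2·5+0·5+3/4·5=6.25; next y=3/5·0+3/4·6.25=4.6875
n=1: y=4.6875, sp=-3, e=sp−y=-7.6875; I=-2.6875, D=e−e_prev=-12.6875; u=1/2·(-7.6875)+0·(-2.6875)+3/4·(-12.6875)=-13.359375; next y=3/5·4.6875+3/4·(-13.359375)≈-7.207031
n=2: y≈-7.207031, sp=-3, e=sp−y≈4.207031; I≈1.519531, D=e−e_prev≈11.894531; u=1/2·4.207031+0·1.519531+3/4·11.894531≈11.024414; next y=3/5·(-7.207031)+3/4·11.024414≈3.944092
n=3: y≈3.944092, sp=-3, e=sp−y≈-6.944092; I≈-5.424561, D=e−e_prev≈-11.151123; u=1/2·(-6.944092)+0·(-5.424561)+3/4·(-11.151123)≈-11.835388; next y=3/5·3.944092+3/4·(-11.835388)≈-6.510086
n=4: y≈-6.510086, sp=-3, e=sp−y≈3.510086; I≈-1.914474, D=e−e_prev≈10.454178; u=1/2·3.510086+0·(-1.914474)+3/4·10.454178≈9.595676; next y=3/5·(-6.510086)+3/4·9.595676≈3.290706
n=5: y≈3.290706, sp=-3, e=sp−y≈-6.290706; I≈-8.205180, D=e−e_prev≈-9.800792; u=1/2·(-6.290706)+0·(-8.205180)+3/4·(-9.800792)≈-10.495947; next y=3/5·3.290706+3/4·(-10.495947)≈-5.897537
n=6: y≈-5.897537, sp=5, e=sp−y≈10.897537; I≈2.692356, D=e−e_prev≈17.188242; u=1/2·10.897537+0·2.692356+3/4·17.188242≈18.339950; next y=3/5·(-5.897537)+3/4·18.339950≈10.216441
n=7: y≈10.216441, sp=5, e=sp−y≈-5.216441; I≈-2.524084, D=e−e_prev≈-16.113977; u=1/2·(-5.216441)+0·(-2.524084)+3/4·(-16.113977)≈-14.693703; next y=3/5·10.216441+3/4·(-14.693703)≈-4.890413
n=8: y≈-4.890413, sp=5, e=sp−y≈9.890413; I≈7.366329, D=e−e_prev≈15.106854; u=1/2·9.890413+0·7.366329+3/4·15.106854≈16.275347; next y=3/5·(-4.890413)+3/4·16.275347≈9.272262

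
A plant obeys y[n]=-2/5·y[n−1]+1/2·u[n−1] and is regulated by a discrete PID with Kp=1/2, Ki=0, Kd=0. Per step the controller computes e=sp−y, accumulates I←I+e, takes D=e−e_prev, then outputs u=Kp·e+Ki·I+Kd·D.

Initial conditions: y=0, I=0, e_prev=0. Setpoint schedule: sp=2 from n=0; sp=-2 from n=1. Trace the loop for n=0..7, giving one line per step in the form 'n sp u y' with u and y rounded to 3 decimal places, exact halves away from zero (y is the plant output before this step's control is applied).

(exact arithmetic carried between steps; '≈' marks a value shown rounded to 6 d.p. or computed from one; I and e_prev carry over from the previous line; the table rounds u and y to 3 d.p., halves away from zero)
n=0: y=0, sp=2, e=sp−y=2; I=2, D=e−e_prev=2; u=1/2·2+0·2+0·2=1; next y=-2/5·0+1/2·1=0.5
n=1: y=0.5, sp=-2, e=sp−y=-2.5; I=-0.5, D=e−e_prev=-4.5; u=1/2·(-2.5)+0·(-0.5)+0·(-4.5)=-1.25; next y=-2/5·0.5+1/2·(-1.25)=-0.825
n=2: y=-0.825, sp=-2, e=sp−y=-1.175; I=-1.675, D=e−e_prev=1.325; u=1/2·(-1.175)+0·(-1.675)+0·1.325=-0.5875; next y=-2/5·(-0.825)+1/2·(-0.5875)=0.03625
n=3: y=0.03625, sp=-2, e=sp−y=-2.03625; I=-3.71125, D=e−e_prev=-0.86125; u=1/2·(-2.03625)+0·(-3.71125)+0·(-0.86125)=-1.018125; next y=-2/5·0.03625+1/2·(-1.018125)≈-0.523563
n=4: y≈-0.523563, sp=-2, e=sp−y≈-1.476438; I≈-5.187688, D=e−e_prev≈0.559813; u=1/2·(-1.476438)+0·(-5.187688)+0·0.559813≈-0.738219; next y=-2/5·(-0.523563)+1/2·(-0.738219)≈-0.159684
n=5: y≈-0.159684, sp=-2, e=sp−y≈-1.840316; I≈-7.028003, D=e−e_prev≈-0.363878; u=1/2·(-1.840316)+0·(-7.028003)+0·(-0.363878)≈-0.920158; next y=-2/5·(-0.159684)+1/2·(-0.920158)≈-0.396205
n=6: y≈-0.396205, sp=-2, e=sp−y≈-1.603795; I≈-8.631798, D=e−e_prev≈0.236521; u=1/2·(-1.603795)+0·(-8.631798)+0·0.236521≈-0.801897; next y=-2/5·(-0.396205)+1/2·(-0.801897)≈-0.242467
n=7: y≈-0.242467, sp=-2, e=sp−y≈-1.757533; I≈-10.389331, D=e−e_prev≈-0.153739; u=1/2·(-1.757533)+0·(-10.389331)+0·(-0.153739)≈-0.878767; next y=-2/5·(-0.242467)+1/2·(-0.878767)≈-0.342397

0 2 1.000 0.000
1 -2 -1.250 0.500
2 -2 -0.588 -0.825
3 -2 -1.018 0.036
4 -2 -0.738 -0.524
5 -2 -0.920 -0.160
6 -2 -0.802 -0.396
7 -2 -0.879 -0.242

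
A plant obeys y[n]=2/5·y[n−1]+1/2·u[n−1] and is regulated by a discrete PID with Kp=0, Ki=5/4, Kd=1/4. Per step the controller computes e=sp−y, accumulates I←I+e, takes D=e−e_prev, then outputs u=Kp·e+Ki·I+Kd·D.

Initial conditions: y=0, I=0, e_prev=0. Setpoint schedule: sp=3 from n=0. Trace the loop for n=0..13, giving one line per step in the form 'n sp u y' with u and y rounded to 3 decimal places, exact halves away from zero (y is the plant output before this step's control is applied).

(exact arithmetic carried between steps; '≈' marks a value shown rounded to 6 d.p. or computed from one; I and e_prev carry over from the previous line; the table rounds u and y to 3 d.p., halves away from zero)
n=0: y=0, sp=3, e=sp−y=3; I=3, D=e−e_prev=3; u=0·3+5/4·3+1/4·3=4.5; next y=2/5·0+1/2·4.5=2.25
n=1: y=2.25, sp=3, e=sp−y=0.75; I=3.75, D=e−e_prev=-2.25; u=0·0.75+5/4·3.75+1/4·(-2.25)=4.125; next y=2/5·2.25+1/2·4.125=2.9625
n=2: y=2.9625, sp=3, e=sp−y=0.0375; I=3.7875, D=e−e_prev=-0.7125; u=0·0.0375+5/4·3.7875+1/4·(-0.7125)=4.55625; next y=2/5·2.9625+1/2·4.55625=3.463125
n=3: y=3.463125, sp=3, e=sp−y=-0.463125; I=3.324375, D=e−e_prev=-0.500625; u=0·(-0.463125)+5/4·3.324375+1/4·(-0.500625)≈4.030313; next y=2/5·3.463125+1/2·4.030313≈3.400406
n=4: y≈3.400406, sp=3, e=sp−y≈-0.400406; I≈2.923969, D=e−e_prev≈0.062719; u=0·(-0.400406)+5/4·2.923969+1/4·0.062719≈3.670641; next y=2/5·3.400406+1/2·3.670641≈3.195483
n=5: y≈3.195483, sp=3, e=sp−y≈-0.195483; I≈2.728486, D=e−e_prev≈0.204923; u=0·(-0.195483)+5/4·2.728486+1/4·0.204923≈3.461838; next y=2/5·3.195483+1/2·3.461838≈3.009112
n=6: y≈3.009112, sp=3, e=sp−y≈-0.009112; I≈2.719374, D=e−e_prev≈0.186371; u=0·(-0.009112)+5/4·2.719374+1/4·0.186371≈3.445810; next y=2/5·3.009112+1/2·3.445810≈2.926550
n=7: y≈2.926550, sp=3, e=sp−y≈0.073450; I≈2.792824, D=e−e_prev≈0.082562; u=0·0.073450+5/4·2.792824+1/4·0.082562≈3.511671; next y=2/5·2.926550+1/2·3.511671≈2.926455
n=8: y≈2.926455, sp=3, e=sp−y≈0.073545; I≈2.866369, D=e−e_prev≈0.000095; u=0·0.073545+5/4·2.866369+1/4·0.000095≈3.582985; next y=2/5·2.926455+1/2·3.582985≈2.962074
n=9: y≈2.962074, sp=3, e=sp−y≈0.037926; I≈2.904294, D=e−e_prev≈-0.035619; u=0·0.037926+5/4·2.904294+1/4·(-0.035619)≈3.621463; next y=2/5·2.962074+1/2·3.621463≈2.995561
n=10: y≈2.995561, sp=3, e=sp−y≈0.004439; I≈2.908733, D=e−e_prev≈-0.033487; u=0·0.004439+5/4·2.908733+1/4·(-0.033487)≈3.627545; next y=2/5·2.995561+1/2·3.627545≈3.011997
n=11: y≈3.011997, sp=3, e=sp−y≈-0.011997; I≈2.896736, D=e−e_prev≈-0.016435; u=0·(-0.011997)+5/4·2.896736+1/4·(-0.016435)≈3.616811; next y=2/5·3.011997+1/2·3.616811≈3.013204
n=12: y≈3.013204, sp=3, e=sp−y≈-0.013204; I≈2.883532, D=e−e_prev≈-0.001208; u=0·(-0.013204)+5/4·2.883532+1/4·(-0.001208)≈3.604113; next y=2/5·3.013204+1/2·3.604113≈3.007338
n=13: y≈3.007338, sp=3, e=sp−y≈-0.007338; I≈2.876194, D=e−e_prev≈0.005866; u=0·(-0.007338)+5/4·2.876194+1/4·0.005866≈3.596709; next y=2/5·3.007338+1/2·3.596709≈3.001290

0 3 4.500 0.000
1 3 4.125 2.250
2 3 4.556 2.963
3 3 4.030 3.463
4 3 3.671 3.400
5 3 3.462 3.195
6 3 3.446 3.009
7 3 3.512 2.927
8 3 3.583 2.926
9 3 3.621 2.962
10 3 3.628 2.996
11 3 3.617 3.012
12 3 3.604 3.013
13 3 3.597 3.007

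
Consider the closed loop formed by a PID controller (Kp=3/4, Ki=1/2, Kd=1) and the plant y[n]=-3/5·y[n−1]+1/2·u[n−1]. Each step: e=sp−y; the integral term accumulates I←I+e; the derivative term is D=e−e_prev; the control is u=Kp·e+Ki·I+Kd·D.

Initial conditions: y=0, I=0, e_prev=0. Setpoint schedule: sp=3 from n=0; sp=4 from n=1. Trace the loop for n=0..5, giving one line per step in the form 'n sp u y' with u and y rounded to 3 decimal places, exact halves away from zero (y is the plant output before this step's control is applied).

0 3 6.750 0.000
1 4 -0.094 3.375
2 4 14.849 -2.072
3 4 -11.726 8.668
4 4 41.075 -11.064
5 4 -57.163 27.176

(exact arithmetic carried between steps; '≈' marks a value shown rounded to 6 d.p. or computed from one; I and e_prev carry over from the previous line; the table rounds u and y to 3 d.p., halves away from zero)
n=0: y=0, sp=3, e=sp−y=3; I=3, D=e−e_prev=3; u=3/4·3+1/2·3+1·3=6.75; next y=-3/5·0+1/2·6.75=3.375
n=1: y=3.375, sp=4, e=sp−y=0.625; I=3.625, D=e−e_prev=-2.375; u=3/4·0.625+1/2·3.625+1·(-2.375)=-0.09375; next y=-3/5·3.375+1/2·(-0.09375)=-2.071875
n=2: y=-2.071875, sp=4, e=sp−y=6.071875; I=9.696875, D=e−e_prev=5.446875; u=3/4·6.071875+1/2·9.696875+1·5.446875≈14.849219; next y=-3/5·(-2.071875)+1/2·14.849219≈8.667734
n=3: y≈8.667734, sp=4, e=sp−y≈-4.667734; I≈5.029141, D=e−e_prev≈-10.739609; u=3/4·(-4.667734)+1/2·5.029141+1·(-10.739609)≈-11.725840; next y=-3/5·8.667734+1/2·(-11.725840)≈-11.063561
n=4: y≈-11.063561, sp=4, e=sp−y≈15.063561; I≈20.092701, D=e−e_prev≈19.731295; u=3/4·15.063561+1/2·20.092701+1·19.731295≈41.075316; next y=-3/5·(-11.063561)+1/2·41.075316≈27.175794
n=5: y≈27.175794, sp=4, e=sp−y≈-23.175794; I≈-3.083093, D=e−e_prev≈-38.239355; u=3/4·(-23.175794)+1/2·(-3.083093)+1·(-38.239355)≈-57.162747; next y=-3/5·27.175794+1/2·(-57.162747)≈-44.886850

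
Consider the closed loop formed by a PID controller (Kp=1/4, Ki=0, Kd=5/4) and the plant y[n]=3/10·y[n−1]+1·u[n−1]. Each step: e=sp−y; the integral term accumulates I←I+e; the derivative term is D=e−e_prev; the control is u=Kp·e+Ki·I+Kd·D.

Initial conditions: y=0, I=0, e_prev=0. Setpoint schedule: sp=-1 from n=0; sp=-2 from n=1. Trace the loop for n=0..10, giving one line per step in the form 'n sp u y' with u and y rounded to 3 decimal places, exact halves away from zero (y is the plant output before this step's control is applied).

0 -1 -1.500 0.000
1 -2 0.500 -1.500
2 -2 -2.450 0.050
3 -2 3.215 -2.435
4 -2 -7.271 2.485
5 -2 12.393 -6.525
6 -2 -24.310 10.436
7 -2 44.314 -21.179
8 -2 -83.914 37.960
9 -2 155.740 -72.526
10 -2 -292.130 133.982

(exact arithmetic carried between steps; '≈' marks a value shown rounded to 6 d.p. or computed from one; I and e_prev carry over from the previous line; the table rounds u and y to 3 d.p., halves away from zero)
n=0: y=0, sp=-1, e=sp−y=-1; I=-1, D=e−e_prev=-1; u=1/4·(-1)+0·(-1)+5/4·(-1)=-1.5; next y=3/10·0+1·(-1.5)=-1.5
n=1: y=-1.5, sp=-2, e=sp−y=-0.5; I=-1.5, D=e−e_prev=0.5; u=1/4·(-0.5)+0·(-1.5)+5/4·0.5=0.5; next y=3/10·(-1.5)+1·0.5=0.05
n=2: y=0.05, sp=-2, e=sp−y=-2.05; I=-3.55, D=e−e_prev=-1.55; u=1/4·(-2.05)+0·(-3.55)+5/4·(-1.55)=-2.45; next y=3/10·0.05+1·(-2.45)=-2.435
n=3: y=-2.435, sp=-2, e=sp−y=0.435; I=-3.115, D=e−e_prev=2.485; u=1/4·0.435+0·(-3.115)+5/4·2.485=3.215; next y=3/10·(-2.435)+1·3.215=2.4845
n=4: y=2.4845, sp=-2, e=sp−y=-4.4845; I=-7.5995, D=e−e_prev=-4.9195; u=1/4·(-4.4845)+0·(-7.5995)+5/4·(-4.9195)=-7.2705; next y=3/10·2.4845+1·(-7.2705)=-6.52515
n=5: y=-6.52515, sp=-2, e=sp−y=4.52515; I=-3.07435, D=e−e_prev=9.00965; u=1/4·4.52515+0·(-3.07435)+5/4·9.00965=12.39335; next y=3/10·(-6.52515)+1·12.39335=10.435805
n=6: y=10.435805, sp=-2, e=sp−y=-12.435805; I=-15.510155, D=e−e_prev=-16.960955; u=1/4·(-12.435805)+0·(-15.510155)+5/4·(-16.960955)=-24.310145; next y=3/10·10.435805+1·(-24.310145)≈-21.179404
n=7: y≈-21.179404, sp=-2, e=sp−y≈19.179404; I≈3.669249, D=e−e_prev≈31.615209; u=1/4·19.179404+0·3.669249+5/4·31.615209≈44.313862; next y=3/10·(-21.179404)+1·44.313862≈37.960040
n=8: y≈37.960040, sp=-2, e=sp−y≈-39.960040; I≈-36.290792, D=e−e_prev≈-59.139444; u=1/4·(-39.960040)+0·(-36.290792)+5/4·(-59.139444)≈-83.914315; next y=3/10·37.960040+1·(-83.914315)≈-72.526303
n=9: y≈-72.526303, sp=-2, e=sp−y≈70.526303; I≈34.235511, D=e−e_prev≈110.486343; u=1/4·70.526303+0·34.235511+5/4·110.486343≈155.739505; next y=3/10·(-72.526303)+1·155.739505≈133.981614
n=10: y≈133.981614, sp=-2, e=sp−y≈-135.981614; I≈-101.746103, D=e−e_prev≈-206.507917; u=1/4·(-135.981614)+0·(-101.746103)+5/4·(-206.507917)≈-292.130300; next y=3/10·133.981614+1·(-292.130300)≈-251.935816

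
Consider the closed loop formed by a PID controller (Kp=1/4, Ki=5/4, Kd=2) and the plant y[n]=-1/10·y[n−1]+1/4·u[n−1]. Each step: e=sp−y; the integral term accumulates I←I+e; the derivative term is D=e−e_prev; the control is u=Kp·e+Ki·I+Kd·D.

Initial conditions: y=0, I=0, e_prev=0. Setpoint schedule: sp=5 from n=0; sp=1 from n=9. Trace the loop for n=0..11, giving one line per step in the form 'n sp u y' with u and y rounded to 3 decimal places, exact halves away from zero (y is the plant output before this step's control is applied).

(exact arithmetic carried between steps; '≈' marks a value shown rounded to 6 d.p. or computed from one; I and e_prev carry over from the previous line; the table rounds u and y to 3 d.p., halves away from zero)
n=0: y=0, sp=5, e=sp−y=5; I=5, D=e−e_prev=5; u=1/4·5+5/4·5+2·5=17.5; next y=-1/10·0+1/4·17.5=4.375
n=1: y=4.375, sp=5, e=sp−y=0.625; I=5.625, D=e−e_prev=-4.375; u=1/4·0.625+5/4·5.625+2·(-4.375)=-1.5625; next y=-1/10·4.375+1/4·(-1.5625)=-0.828125
n=2: y=-0.828125, sp=5, e=sp−y=5.828125; I=11.453125, D=e−e_prev=5.203125; u=1/4·5.828125+5/4·11.453125+2·5.203125≈26.179688; next y=-1/10·(-0.828125)+1/4·26.179688≈6.627734
n=3: y≈6.627734, sp=5, e=sp−y≈-1.627734; I≈9.825391, D=e−e_prev≈-7.455859; u=1/4·(-1.627734)+5/4·9.825391+2·(-7.455859)≈-3.036914; next y=-1/10·6.627734+1/4·(-3.036914)≈-1.422002
n=4: y≈-1.422002, sp=5, e=sp−y≈6.422002; I≈16.247393, D=e−e_prev≈8.049736; u=1/4·6.422002+5/4·16.247393+2·8.049736≈38.014214; next y=-1/10·(-1.422002)+1/4·38.014214≈9.645754
n=5: y≈9.645754, sp=5, e=sp−y≈-4.645754; I≈11.601639, D=e−e_prev≈-11.067756; u=1/4·(-4.645754)+5/4·11.601639+2·(-11.067756)≈-8.794901; next y=-1/10·9.645754+1/4·(-8.794901)≈-3.163301
n=6: y≈-3.163301, sp=5, e=sp−y≈8.163301; I≈19.764940, D=e−e_prev≈12.809054; u=1/4·8.163301+5/4·19.764940+2·12.809054≈52.365108; next y=-1/10·(-3.163301)+1/4·52.365108≈13.407607
n=7: y≈13.407607, sp=5, e=sp−y≈-8.407607; I≈11.357332, D=e−e_prev≈-16.570908; u=1/4·(-8.407607)+5/4·11.357332+2·(-16.570908)≈-21.047052; next y=-1/10·13.407607+1/4·(-21.047052)≈-6.602524
n=8: y≈-6.602524, sp=5, e=sp−y≈11.602524; I≈22.959856, D=e−e_prev≈20.010131; u=1/4·11.602524+5/4·22.959856+2·20.010131≈71.620712; next y=-1/10·(-6.602524)+1/4·71.620712≈18.565430
n=9: y≈18.565430, sp=1, e=sp−y≈-17.565430; I≈5.394426, D=e−e_prev≈-29.167954; u=1/4·(-17.565430)+5/4·5.394426+2·(-29.167954)≈-55.984234; next y=-1/10·18.565430+1/4·(-55.984234)≈-15.852601
n=10: y≈-15.852601, sp=1, e=sp−y≈16.852601; I≈22.247027, D=e−e_prev≈34.418032; u=1/4·16.852601+5/4·22.247027+2·34.418032≈100.857998; next y=-1/10·(-15.852601)+1/4·100.857998≈26.799760
n=11: y≈26.799760, sp=1, e=sp−y≈-25.799760; I≈-3.552733, D=e−e_prev≈-42.652361; u=1/4·(-25.799760)+5/4·(-3.552733)+2·(-42.652361)≈-96.195578; next y=-1/10·26.799760+1/4·(-96.195578)≈-26.728870

0 5 17.500 0.000
1 5 -1.563 4.375
2 5 26.180 -0.828
3 5 -3.037 6.628
4 5 38.014 -1.422
5 5 -8.795 9.646
6 5 52.365 -3.163
7 5 -21.047 13.408
8 5 71.621 -6.603
9 1 -55.984 18.565
10 1 100.858 -15.853
11 1 -96.196 26.800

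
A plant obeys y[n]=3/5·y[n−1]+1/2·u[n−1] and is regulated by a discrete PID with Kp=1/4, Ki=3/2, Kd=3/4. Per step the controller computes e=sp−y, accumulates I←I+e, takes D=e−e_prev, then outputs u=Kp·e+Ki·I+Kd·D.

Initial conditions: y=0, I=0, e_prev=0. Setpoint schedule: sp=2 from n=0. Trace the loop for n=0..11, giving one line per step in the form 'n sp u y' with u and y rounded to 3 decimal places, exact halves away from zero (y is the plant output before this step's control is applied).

(exact arithmetic carried between steps; '≈' marks a value shown rounded to 6 d.p. or computed from one; I and e_prev carry over from the previous line; the table rounds u and y to 3 d.p., halves away from zero)
n=0: y=0, sp=2, e=sp−y=2; I=2, D=e−e_prev=2; u=1/4·2+3/2·2+3/4·2=5; next y=3/5·0+1/2·5=2.5
n=1: y=2.5, sp=2, e=sp−y=-0.5; I=1.5, D=e−e_prev=-2.5; u=1/4·(-0.5)+3/2·1.5+3/4·(-2.5)=0.25; next y=3/5·2.5+1/2·0.25=1.625
n=2: y=1.625, sp=2, e=sp−y=0.375; I=1.875, D=e−e_prev=0.875; u=1/4·0.375+3/2·1.875+3/4·0.875=3.5625; next y=3/5·1.625+1/2·3.5625=2.75625
n=3: y=2.75625, sp=2, e=sp−y=-0.75625; I=1.11875, D=e−e_prev=-1.13125; u=1/4·(-0.75625)+3/2·1.11875+3/4·(-1.13125)=0.640625; next y=3/5·2.75625+1/2·0.640625≈1.974063
n=4: y≈1.974063, sp=2, e=sp−y≈0.025938; I≈1.144688, D=e−e_prev≈0.782188; u=1/4·0.025938+3/2·1.144688+3/4·0.782188≈2.310156; next y=3/5·1.974063+1/2·2.310156≈2.339516
n=5: y≈2.339516, sp=2, e=sp−y≈-0.339516; I≈0.805172, D=e−e_prev≈-0.365453; u=1/4·(-0.339516)+3/2·0.805172+3/4·(-0.365453)≈0.848789; next y=3/5·2.339516+1/2·0.848789≈1.828104
n=6: y≈1.828104, sp=2, e=sp−y≈0.171896; I≈0.977068, D=e−e_prev≈0.511412; u=1/4·0.171896+3/2·0.977068+3/4·0.511412≈1.892135; next y=3/5·1.828104+1/2·1.892135≈2.042930
n=7: y≈2.042930, sp=2, e=sp−y≈-0.042930; I≈0.934138, D=e−e_prev≈-0.214826; u=1/4·(-0.042930)+3/2·0.934138+3/4·(-0.214826)≈1.229356; next y=3/5·2.042930+1/2·1.229356≈1.840436
n=8: y≈1.840436, sp=2, e=sp−y≈0.159564; I≈1.093703, D=e−e_prev≈0.202494; u=1/4·0.159564+3/2·1.093703+3/4·0.202494≈1.832316; next y=3/5·1.840436+1/2·1.832316≈2.020419
n=9: y≈2.020419, sp=2, e=sp−y≈-0.020419; I≈1.073283, D=e−e_prev≈-0.179984; u=1/4·(-0.020419)+3/2·1.073283+3/4·(-0.179984)≈1.469833; next y=3/5·2.020419+1/2·1.469833≈1.947168
n=10: y≈1.947168, sp=2, e=sp−y≈0.052832; I≈1.126116, D=e−e_prev≈0.073251; u=1/4·0.052832+3/2·1.126116+3/4·0.073251≈1.757320; next y=3/5·1.947168+1/2·1.757320≈2.046961
n=11: y≈2.046961, sp=2, e=sp−y≈-0.046961; I≈1.079155, D=e−e_prev≈-0.099793; u=1/4·(-0.046961)+3/2·1.079155+3/4·(-0.099793)≈1.532148; next y=3/5·2.046961+1/2·1.532148≈1.994250

0 2 5.000 0.000
1 2 0.250 2.500
2 2 3.563 1.625
3 2 0.641 2.756
4 2 2.310 1.974
5 2 0.849 2.340
6 2 1.892 1.828
7 2 1.229 2.043
8 2 1.832 1.840
9 2 1.470 2.020
10 2 1.757 1.947
11 2 1.532 2.047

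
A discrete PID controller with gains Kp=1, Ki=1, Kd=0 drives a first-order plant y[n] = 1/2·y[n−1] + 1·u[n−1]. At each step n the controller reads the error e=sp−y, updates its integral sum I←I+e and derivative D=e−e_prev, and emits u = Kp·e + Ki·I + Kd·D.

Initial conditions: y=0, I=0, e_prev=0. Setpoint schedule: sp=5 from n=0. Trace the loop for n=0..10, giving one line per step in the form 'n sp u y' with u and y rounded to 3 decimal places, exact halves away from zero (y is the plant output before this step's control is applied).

0 5 10.000 0.000
1 5 -5.000 10.000
2 5 10.000 0.000
3 5 -5.000 10.000
4 5 10.000 0.000
5 5 -5.000 10.000
6 5 10.000 0.000
7 5 -5.000 10.000
8 5 10.000 0.000
9 5 -5.000 10.000
10 5 10.000 0.000

(exact arithmetic carried between steps; '≈' marks a value shown rounded to 6 d.p. or computed from one; I and e_prev carry over from the previous line; the table rounds u and y to 3 d.p., halves away from zero)
n=0: y=0, sp=5, e=sp−y=5; I=5, D=e−e_prev=5; u=1·5+1·5+0·5=10; next y=1/2·0+1·10=10
n=1: y=10, sp=5, e=sp−y=-5; I=0, D=e−e_prev=-10; u=1·(-5)+1·0+0·(-10)=-5; next y=1/2·10+1·(-5)=0
n=2: y=0, sp=5, e=sp−y=5; I=5, D=e−e_prev=10; u=1·5+1·5+0·10=10; next y=1/2·0+1·10=10
n=3: y=10, sp=5, e=sp−y=-5; I=0, D=e−e_prev=-10; u=1·(-5)+1·0+0·(-10)=-5; next y=1/2·10+1·(-5)=0
n=4: y=0, sp=5, e=sp−y=5; I=5, D=e−e_prev=10; u=1·5+1·5+0·10=10; next y=1/2·0+1·10=10
n=5: y=10, sp=5, e=sp−y=-5; I=0, D=e−e_prev=-10; u=1·(-5)+1·0+0·(-10)=-5; next y=1/2·10+1·(-5)=0
n=6: y=0, sp=5, e=sp−y=5; I=5, D=e−e_prev=10; u=1·5+1·5+0·10=10; next y=1/2·0+1·10=10
n=7: y=10, sp=5, e=sp−y=-5; I=0, D=e−e_prev=-10; u=1·(-5)+1·0+0·(-10)=-5; next y=1/2·10+1·(-5)=0
n=8: y=0, sp=5, e=sp−y=5; I=5, D=e−e_prev=10; u=1·5+1·5+0·10=10; next y=1/2·0+1·10=10
n=9: y=10, sp=5, e=sp−y=-5; I=0, D=e−e_prev=-10; u=1·(-5)+1·0+0·(-10)=-5; next y=1/2·10+1·(-5)=0
n=10: y=0, sp=5, e=sp−y=5; I=5, D=e−e_prev=10; u=1·5+1·5+0·10=10; next y=1/2·0+1·10=10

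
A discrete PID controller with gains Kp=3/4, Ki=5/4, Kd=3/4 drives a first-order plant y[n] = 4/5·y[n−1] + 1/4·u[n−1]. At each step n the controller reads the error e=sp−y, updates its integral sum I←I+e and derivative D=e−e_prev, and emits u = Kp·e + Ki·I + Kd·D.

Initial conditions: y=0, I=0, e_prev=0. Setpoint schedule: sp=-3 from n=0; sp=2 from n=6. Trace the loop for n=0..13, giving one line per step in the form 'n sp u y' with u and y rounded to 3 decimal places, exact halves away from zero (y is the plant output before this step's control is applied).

(exact arithmetic carried between steps; '≈' marks a value shown rounded to 6 d.p. or computed from one; I and e_prev carry over from the previous line; the table rounds u and y to 3 d.p., halves away from zero)
n=0: y=0, sp=-3, e=sp−y=-3; I=-3, D=e−e_prev=-3; u=3/4·(-3)+5/4·(-3)+3/4·(-3)=-8.25; next y=4/5·0+1/4·(-8.25)=-2.0625
n=1: y=-2.0625, sp=-3, e=sp−y=-0.9375; I=-3.9375, D=e−e_prev=2.0625; u=3/4·(-0.9375)+5/4·(-3.9375)+3/4·2.0625=-4.078125; next y=4/5·(-2.0625)+1/4·(-4.078125)≈-2.669531
n=2: y≈-2.669531, sp=-3, e=sp−y≈-0.330469; I≈-4.267969, D=e−e_prev≈0.607031; u=3/4·(-0.330469)+5/4·(-4.267969)+3/4·0.607031≈-5.127539; next y=4/5·(-2.669531)+1/4·(-5.127539)≈-3.417510
n=3: y≈-3.417510, sp=-3, e=sp−y≈0.417510; I≈-3.850459, D=e−e_prev≈0.747979; u=3/4·0.417510+5/4·(-3.850459)+3/4·0.747979≈-3.938958; next y=4/5·(-3.417510)+1/4·(-3.938958)≈-3.718747
n=4: y≈-3.718747, sp=-3, e=sp−y≈0.718747; I≈-3.131712, D=e−e_prev≈0.301237; u=3/4·0.718747+5/4·(-3.131712)+3/4·0.301237≈-3.149651; next y=4/5·(-3.718747)+1/4·(-3.149651)≈-3.762411
n=5: y≈-3.762411, sp=-3, e=sp−y≈0.762411; I≈-2.369301, D=e−e_prev≈0.043663; u=3/4·0.762411+5/4·(-2.369301)+3/4·0.043663≈-2.357071; next y=4/5·(-3.762411)+1/4·(-2.357071)≈-3.599196
n=6: y≈-3.599196, sp=2, e=sp−y≈5.599196; I≈3.229895, D=e−e_prev≈4.836786; u=3/4·5.599196+5/4·3.229895+3/4·4.836786≈11.864355; next y=4/5·(-3.599196)+1/4·11.864355≈0.086732
n=7: y≈0.086732, sp=2, e=sp−y≈1.913268; I≈5.143163, D=e−e_prev≈-3.685928; u=3/4·1.913268+5/4·5.143163+3/4·(-3.685928)≈5.099459; next y=4/5·0.086732+1/4·5.099459≈1.344250
n=8: y≈1.344250, sp=2, e=sp−y≈0.655750; I≈5.798913, D=e−e_prev≈-1.257518; u=3/4·0.655750+5/4·5.798913+3/4·(-1.257518)≈6.797315; next y=4/5·1.344250+1/4·6.797315≈2.774729
n=9: y≈2.774729, sp=2, e=sp−y≈-0.774729; I≈5.024184, D=e−e_prev≈-1.430479; u=3/4·(-0.774729)+5/4·5.024184+3/4·(-1.430479)≈4.626325; next y=4/5·2.774729+1/4·4.626325≈3.376364
n=10: y≈3.376364, sp=2, e=sp−y≈-1.376364; I≈3.647820, D=e−e_prev≈-0.601635; u=3/4·(-1.376364)+5/4·3.647820+3/4·(-0.601635)≈3.076275; next y=4/5·3.376364+1/4·3.076275≈3.470160
n=11: y≈3.470160, sp=2, e=sp−y≈-1.470160; I≈2.177660, D=e−e_prev≈-0.093796; u=3/4·(-1.470160)+5/4·2.177660+3/4·(-0.093796)≈1.549108; next y=4/5·3.470160+1/4·1.549108≈3.163405
n=12: y≈3.163405, sp=2, e=sp−y≈-1.163405; I≈1.014255, D=e−e_prev≈0.306755; u=3/4·(-1.163405)+5/4·1.014255+3/4·0.306755≈0.625331; next y=4/5·3.163405+1/4·0.625331≈2.687057
n=13: y≈2.687057, sp=2, e=sp−y≈-0.687057; I≈0.327198, D=e−e_prev≈0.476348; u=3/4·(-0.687057)+5/4·0.327198+3/4·0.476348≈0.250966; next y=4/5·2.687057+1/4·0.250966≈2.212387

0 -3 -8.250 0.000
1 -3 -4.078 -2.063
2 -3 -5.128 -2.670
3 -3 -3.939 -3.418
4 -3 -3.150 -3.719
5 -3 -2.357 -3.762
6 2 11.864 -3.599
7 2 5.099 0.087
8 2 6.797 1.344
9 2 4.626 2.775
10 2 3.076 3.376
11 2 1.549 3.470
12 2 0.625 3.163
13 2 0.251 2.687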